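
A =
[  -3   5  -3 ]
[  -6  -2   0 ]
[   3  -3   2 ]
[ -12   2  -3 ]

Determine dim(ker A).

1

Row reduce to echelon form.
R2 ← R2 − (2)·R1: [0, -12, 6]
R3 ← R3 + R1: [0, 2, -1]
R4 ← R4 − (4)·R1: [0, -18, 9]
R3 ← R3 + (1/6)·R2: [0, 0, 0]
R4 ← R4 − (3/2)·R2: [0, 0, 0]
2 nonzero rows, so rank(A) = 2.
A has 3 columns; by rank–nullity, nullity = 3 − 2 = 1.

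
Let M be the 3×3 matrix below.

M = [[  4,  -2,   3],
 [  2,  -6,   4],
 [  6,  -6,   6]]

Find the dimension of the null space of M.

1

Row reduce to echelon form.
R2 ← R2 − (1/2)·R1: [0, -5, 5/2]
R3 ← R3 − (3/2)·R1: [0, -3, 3/2]
R3 ← R3 − (3/5)·R2: [0, 0, 0]
2 nonzero rows, so rank(M) = 2.
M has 3 columns; by rank–nullity, nullity = 3 − 2 = 1.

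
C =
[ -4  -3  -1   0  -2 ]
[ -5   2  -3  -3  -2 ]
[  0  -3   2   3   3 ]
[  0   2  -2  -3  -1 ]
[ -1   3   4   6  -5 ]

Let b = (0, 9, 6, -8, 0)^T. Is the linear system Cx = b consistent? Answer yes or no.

no

Row reduce the augmented matrix [C | b].
R2 ← R2 − (5/4)·R1: [0, 23/4, -7/4, -3, 1/2, 9]
R5 ← R5 − (1/4)·R1: [0, 15/4, 17/4, 6, -9/2, 0]
R3 ← R3 + (12/23)·R2: [0, 0, 25/23, 33/23, 75/23, 246/23]
R4 ← R4 − (8/23)·R2: [0, 0, -32/23, -45/23, -27/23, -256/23]
R5 ← R5 − (15/23)·R2: [0, 0, 124/23, 183/23, -111/23, -135/23]
R4 ← R4 + (32/25)·R3: [0, 0, 0, -3/25, 3, 64/25]
R5 ← R5 − (124/25)·R3: [0, 0, 0, 21/25, -21, -1473/25]
R5 ← R5 + (7)·R4: [0, 0, 0, 0, 0, -41]
The echelon form has 5 nonzero rows; the last pivot sits in the augmented column, so rank(C) = 4 but rank([C|b]) = 5.
Since the ranks differ, the system is inconsistent.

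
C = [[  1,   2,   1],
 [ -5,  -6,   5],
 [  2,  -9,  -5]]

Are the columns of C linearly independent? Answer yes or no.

yes

Row reduce C to echelon form.
R2 ← R2 + (5)·R1: [0, 4, 10]
R3 ← R3 − (2)·R1: [0, -13, -7]
R3 ← R3 + (13/4)·R2: [0, 0, 51/2]
3 pivots among 3 columns.
Every column is a pivot column, so the columns are linearly independent.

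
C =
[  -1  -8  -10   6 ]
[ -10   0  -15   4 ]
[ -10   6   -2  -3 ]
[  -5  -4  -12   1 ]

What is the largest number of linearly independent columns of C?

Row reduce to echelon form.
R2 ← R2 − (10)·R1: [0, 80, 85, -56]
R3 ← R3 − (10)·R1: [0, 86, 98, -63]
R4 ← R4 − (5)·R1: [0, 36, 38, -29]
R3 ← R3 − (43/40)·R2: [0, 0, 53/8, -14/5]
R4 ← R4 − (9/20)·R2: [0, 0, -1/4, -19/5]
R4 ← R4 + (2/53)·R3: [0, 0, 0, -207/53]
Echelon form has 4 nonzero rows, so rank(C) = 4.
The rank gives the maximum number of linearly independent columns: 4.

4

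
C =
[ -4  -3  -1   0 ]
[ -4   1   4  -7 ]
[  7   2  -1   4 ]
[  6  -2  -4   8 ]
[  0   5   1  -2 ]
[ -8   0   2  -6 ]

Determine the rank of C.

3

Row reduce to echelon form.
R2 ← R2 − R1: [0, 4, 5, -7]
R3 ← R3 + (7/4)·R1: [0, -13/4, -11/4, 4]
R4 ← R4 + (3/2)·R1: [0, -13/2, -11/2, 8]
R6 ← R6 − (2)·R1: [0, 6, 4, -6]
R3 ← R3 + (13/16)·R2: [0, 0, 21/16, -27/16]
R4 ← R4 + (13/8)·R2: [0, 0, 21/8, -27/8]
R5 ← R5 − (5/4)·R2: [0, 0, -21/4, 27/4]
R6 ← R6 − (3/2)·R2: [0, 0, -7/2, 9/2]
R4 ← R4 − (2)·R3: [0, 0, 0, 0]
R5 ← R5 + (4)·R3: [0, 0, 0, 0]
R6 ← R6 + (8/3)·R3: [0, 0, 0, 0]
Echelon form has 3 nonzero rows, so rank(C) = 3.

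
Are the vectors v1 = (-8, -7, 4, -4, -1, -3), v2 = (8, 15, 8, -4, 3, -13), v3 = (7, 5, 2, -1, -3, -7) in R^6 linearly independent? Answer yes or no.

Form the matrix with these vectors as rows and row reduce.
R2 ← R2 + R1: [0, 8, 12, -8, 2, -16]
R3 ← R3 + (7/8)·R1: [0, -9/8, 11/2, -9/2, -31/8, -77/8]
R3 ← R3 + (9/64)·R2: [0, 0, 115/16, -45/8, -115/32, -95/8]
3 nonzero rows, so the 3 vectors span a space of dimension 3.
Since 3 = 3, the vectors are linearly independent.

yes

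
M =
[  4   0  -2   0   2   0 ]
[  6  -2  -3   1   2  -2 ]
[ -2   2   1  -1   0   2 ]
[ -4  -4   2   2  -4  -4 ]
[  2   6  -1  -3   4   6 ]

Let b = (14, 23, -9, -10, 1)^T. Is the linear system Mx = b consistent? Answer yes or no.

Row reduce the augmented matrix [M | b].
R2 ← R2 − (3/2)·R1: [0, -2, 0, 1, -1, -2, 2]
R3 ← R3 + (1/2)·R1: [0, 2, 0, -1, 1, 2, -2]
R4 ← R4 + R1: [0, -4, 0, 2, -2, -4, 4]
R5 ← R5 − (1/2)·R1: [0, 6, 0, -3, 3, 6, -6]
R3 ← R3 + R2: [0, 0, 0, 0, 0, 0, 0]
R4 ← R4 − (2)·R2: [0, 0, 0, 0, 0, 0, 0]
R5 ← R5 + (3)·R2: [0, 0, 0, 0, 0, 0, 0]
The echelon form has 2 nonzero rows, and every pivot lies in the first 6 columns, so rank(M) = rank([M|b]) = 2.
The system is consistent.

yes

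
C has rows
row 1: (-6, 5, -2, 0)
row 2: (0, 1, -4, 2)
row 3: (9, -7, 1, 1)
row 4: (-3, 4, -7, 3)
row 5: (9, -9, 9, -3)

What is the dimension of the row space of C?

Row reduce to echelon form.
R3 ← R3 + (3/2)·R1: [0, 1/2, -2, 1]
R4 ← R4 − (1/2)·R1: [0, 3/2, -6, 3]
R5 ← R5 + (3/2)·R1: [0, -3/2, 6, -3]
R3 ← R3 − (1/2)·R2: [0, 0, 0, 0]
R4 ← R4 − (3/2)·R2: [0, 0, 0, 0]
R5 ← R5 + (3/2)·R2: [0, 0, 0, 0]
Echelon form has 2 nonzero rows, so rank(C) = 2.
The row space has dimension equal to the rank: 2.

2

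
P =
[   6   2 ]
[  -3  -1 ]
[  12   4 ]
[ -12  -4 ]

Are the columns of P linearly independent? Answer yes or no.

Row reduce P to echelon form.
R2 ← R2 + (1/2)·R1: [0, 0]
R3 ← R3 − (2)·R1: [0, 0]
R4 ← R4 + (2)·R1: [0, 0]
1 pivot among 2 columns.
Only 1 < 2 pivot columns, so the columns are linearly dependent.

no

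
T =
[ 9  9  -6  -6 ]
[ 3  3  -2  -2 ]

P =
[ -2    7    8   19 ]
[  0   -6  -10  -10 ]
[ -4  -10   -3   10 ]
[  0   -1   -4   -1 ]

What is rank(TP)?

First compute TP:
[[  6,  75,  24,  27],
 [  2,  25,   8,   9]]
Now row reduce the product.
R2 ← R2 − (1/3)·R1: [0, 0, 0, 0]
1 nonzero row, so rank(TP) = 1.

1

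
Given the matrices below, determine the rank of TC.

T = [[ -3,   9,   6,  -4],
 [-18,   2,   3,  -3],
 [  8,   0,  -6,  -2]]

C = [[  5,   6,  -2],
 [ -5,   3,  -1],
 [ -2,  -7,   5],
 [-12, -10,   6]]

3

First compute TC:
[[-24,   7,   3],
 [-70, -93,  31],
 [ 76, 110, -58]]
Now row reduce the product.
R2 ← R2 − (35/12)·R1: [0, -1361/12, 89/4]
R3 ← R3 + (19/6)·R1: [0, 793/6, -97/2]
R3 ← R3 + (1586/1361)·R2: [0, 0, -30720/1361]
3 nonzero rows, so rank(TC) = 3.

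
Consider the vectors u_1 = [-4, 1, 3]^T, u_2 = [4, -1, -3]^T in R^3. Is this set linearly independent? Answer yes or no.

no

Form the matrix with these vectors as rows and row reduce.
R2 ← R2 + R1: [0, 0, 0]
1 nonzero row, so the 2 vectors span a space of dimension 1.
Since 1 < 2, the vectors are linearly dependent.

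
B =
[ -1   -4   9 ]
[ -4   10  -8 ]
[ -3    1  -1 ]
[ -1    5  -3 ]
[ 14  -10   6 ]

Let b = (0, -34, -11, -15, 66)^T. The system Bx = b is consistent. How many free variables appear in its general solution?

Row reduce the augmented matrix [B | b].
R2 ← R2 − (4)·R1: [0, 26, -44, -34]
R3 ← R3 − (3)·R1: [0, 13, -28, -11]
R4 ← R4 − R1: [0, 9, -12, -15]
R5 ← R5 + (14)·R1: [0, -66, 132, 66]
R3 ← R3 − (1/2)·R2: [0, 0, -6, 6]
R4 ← R4 − (9/26)·R2: [0, 0, 42/13, -42/13]
R5 ← R5 + (33/13)·R2: [0, 0, 264/13, -264/13]
R4 ← R4 + (7/13)·R3: [0, 0, 0, 0]
R5 ← R5 + (44/13)·R3: [0, 0, 0, 0]
The echelon form has 3 nonzero rows, and every pivot lies in the first 3 columns, so rank(B) = rank([B|b]) = 3.
The system is consistent.
Free variables = (unknowns) − (rank) = 3 − 3 = 0.

0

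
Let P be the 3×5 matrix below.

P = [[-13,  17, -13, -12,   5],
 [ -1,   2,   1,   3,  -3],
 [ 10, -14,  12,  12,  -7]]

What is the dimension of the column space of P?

Row reduce to echelon form.
R2 ← R2 − (1/13)·R1: [0, 9/13, 2, 51/13, -44/13]
R3 ← R3 + (10/13)·R1: [0, -12/13, 2, 36/13, -41/13]
R3 ← R3 + (4/3)·R2: [0, 0, 14/3, 8, -23/3]
Echelon form has 3 nonzero rows, so rank(P) = 3.
The column space has dimension equal to the rank: 3.

3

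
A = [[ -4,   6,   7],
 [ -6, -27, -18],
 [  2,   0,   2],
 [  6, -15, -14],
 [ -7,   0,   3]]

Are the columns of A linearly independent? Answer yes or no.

yes

Row reduce A to echelon form.
R2 ← R2 − (3/2)·R1: [0, -36, -57/2]
R3 ← R3 + (1/2)·R1: [0, 3, 11/2]
R4 ← R4 + (3/2)·R1: [0, -6, -7/2]
R5 ← R5 − (7/4)·R1: [0, -21/2, -37/4]
R3 ← R3 + (1/12)·R2: [0, 0, 25/8]
R4 ← R4 − (1/6)·R2: [0, 0, 5/4]
R5 ← R5 − (7/24)·R2: [0, 0, -15/16]
R4 ← R4 − (2/5)·R3: [0, 0, 0]
R5 ← R5 + (3/10)·R3: [0, 0, 0]
3 pivots among 3 columns.
Every column is a pivot column, so the columns are linearly independent.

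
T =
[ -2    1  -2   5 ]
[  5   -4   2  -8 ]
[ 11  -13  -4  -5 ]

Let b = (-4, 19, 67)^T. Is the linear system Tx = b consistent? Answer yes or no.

yes

Row reduce the augmented matrix [T | b].
R2 ← R2 + (5/2)·R1: [0, -3/2, -3, 9/2, 9]
R3 ← R3 + (11/2)·R1: [0, -15/2, -15, 45/2, 45]
R3 ← R3 − (5)·R2: [0, 0, 0, 0, 0]
The echelon form has 2 nonzero rows, and every pivot lies in the first 4 columns, so rank(T) = rank([T|b]) = 2.
The system is consistent.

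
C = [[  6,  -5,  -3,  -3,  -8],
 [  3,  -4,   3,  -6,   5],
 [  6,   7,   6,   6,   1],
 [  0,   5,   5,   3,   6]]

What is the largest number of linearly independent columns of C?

3

Row reduce to echelon form.
R2 ← R2 − (1/2)·R1: [0, -3/2, 9/2, -9/2, 9]
R3 ← R3 − R1: [0, 12, 9, 9, 9]
R3 ← R3 + (8)·R2: [0, 0, 45, -27, 81]
R4 ← R4 + (10/3)·R2: [0, 0, 20, -12, 36]
R4 ← R4 − (4/9)·R3: [0, 0, 0, 0, 0]
Echelon form has 3 nonzero rows, so rank(C) = 3.
The rank gives the maximum number of linearly independent columns: 3.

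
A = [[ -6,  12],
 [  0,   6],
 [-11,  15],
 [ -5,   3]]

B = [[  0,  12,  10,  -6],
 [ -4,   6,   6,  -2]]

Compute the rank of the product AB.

2

First compute AB:
[[-48,   0,  12,  12],
 [-24,  36,  36, -12],
 [-60, -42, -20,  36],
 [-12, -42, -32,  24]]
Now row reduce the product.
R2 ← R2 − (1/2)·R1: [0, 36, 30, -18]
R3 ← R3 − (5/4)·R1: [0, -42, -35, 21]
R4 ← R4 − (1/4)·R1: [0, -42, -35, 21]
R3 ← R3 + (7/6)·R2: [0, 0, 0, 0]
R4 ← R4 + (7/6)·R2: [0, 0, 0, 0]
2 nonzero rows, so rank(AB) = 2.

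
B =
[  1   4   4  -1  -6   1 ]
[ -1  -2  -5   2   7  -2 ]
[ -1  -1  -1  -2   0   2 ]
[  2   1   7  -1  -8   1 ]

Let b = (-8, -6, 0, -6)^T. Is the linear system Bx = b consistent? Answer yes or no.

no

Row reduce the augmented matrix [B | b].
R2 ← R2 + R1: [0, 2, -1, 1, 1, -1, -14]
R3 ← R3 + R1: [0, 3, 3, -3, -6, 3, -8]
R4 ← R4 − (2)·R1: [0, -7, -1, 1, 4, -1, 10]
R3 ← R3 − (3/2)·R2: [0, 0, 9/2, -9/2, -15/2, 9/2, 13]
R4 ← R4 + (7/2)·R2: [0, 0, -9/2, 9/2, 15/2, -9/2, -39]
R4 ← R4 + R3: [0, 0, 0, 0, 0, 0, -26]
The echelon form has 4 nonzero rows; the last pivot sits in the augmented column, so rank(B) = 3 but rank([B|b]) = 4.
Since the ranks differ, the system is inconsistent.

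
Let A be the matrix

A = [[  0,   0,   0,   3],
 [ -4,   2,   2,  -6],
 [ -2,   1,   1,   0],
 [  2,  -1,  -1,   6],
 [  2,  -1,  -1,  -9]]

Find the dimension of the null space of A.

2

Row reduce to echelon form.
Swap R1 ↔ R2
R3 ← R3 − (1/2)·R1: [0, 0, 0, 3]
R4 ← R4 + (1/2)·R1: [0, 0, 0, 3]
R5 ← R5 + (1/2)·R1: [0, 0, 0, -12]
R3 ← R3 − R2: [0, 0, 0, 0]
R4 ← R4 − R2: [0, 0, 0, 0]
R5 ← R5 + (4)·R2: [0, 0, 0, 0]
2 nonzero rows, so rank(A) = 2.
A has 4 columns; by rank–nullity, nullity = 4 − 2 = 2.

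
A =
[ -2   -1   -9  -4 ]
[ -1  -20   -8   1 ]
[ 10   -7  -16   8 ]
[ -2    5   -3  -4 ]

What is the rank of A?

Row reduce to echelon form.
R2 ← R2 − (1/2)·R1: [0, -39/2, -7/2, 3]
R3 ← R3 + (5)·R1: [0, -12, -61, -12]
R4 ← R4 − R1: [0, 6, 6, 0]
R3 ← R3 − (8/13)·R2: [0, 0, -765/13, -180/13]
R4 ← R4 + (4/13)·R2: [0, 0, 64/13, 12/13]
R4 ← R4 + (64/765)·R3: [0, 0, 0, -4/17]
Echelon form has 4 nonzero rows, so rank(A) = 4.

4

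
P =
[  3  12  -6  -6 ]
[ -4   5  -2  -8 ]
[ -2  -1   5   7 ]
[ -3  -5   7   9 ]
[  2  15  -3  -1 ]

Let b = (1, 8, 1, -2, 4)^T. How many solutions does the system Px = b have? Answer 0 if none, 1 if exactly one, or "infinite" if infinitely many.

0

Row reduce the augmented matrix [P | b].
R2 ← R2 + (4/3)·R1: [0, 21, -10, -16, 28/3]
R3 ← R3 + (2/3)·R1: [0, 7, 1, 3, 5/3]
R4 ← R4 + R1: [0, 7, 1, 3, -1]
R5 ← R5 − (2/3)·R1: [0, 7, 1, 3, 10/3]
R3 ← R3 − (1/3)·R2: [0, 0, 13/3, 25/3, -13/9]
R4 ← R4 − (1/3)·R2: [0, 0, 13/3, 25/3, -37/9]
R5 ← R5 − (1/3)·R2: [0, 0, 13/3, 25/3, 2/9]
R4 ← R4 − R3: [0, 0, 0, 0, -8/3]
R5 ← R5 − R3: [0, 0, 0, 0, 5/3]
R5 ← R5 + (5/8)·R4: [0, 0, 0, 0, 0]
The echelon form has 4 nonzero rows; the last pivot sits in the augmented column, so rank(P) = 3 but rank([P|b]) = 4.
Since the ranks differ, the system is inconsistent.
It has no solutions.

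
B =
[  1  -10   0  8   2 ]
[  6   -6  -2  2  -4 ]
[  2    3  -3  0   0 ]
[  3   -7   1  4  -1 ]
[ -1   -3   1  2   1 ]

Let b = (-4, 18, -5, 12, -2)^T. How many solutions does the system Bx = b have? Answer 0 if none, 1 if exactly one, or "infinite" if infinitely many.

infinite

Row reduce the augmented matrix [B | b].
R2 ← R2 − (6)·R1: [0, 54, -2, -46, -16, 42]
R3 ← R3 − (2)·R1: [0, 23, -3, -16, -4, 3]
R4 ← R4 − (3)·R1: [0, 23, 1, -20, -7, 24]
R5 ← R5 + R1: [0, -13, 1, 10, 3, -6]
R3 ← R3 − (23/54)·R2: [0, 0, -58/27, 97/27, 76/27, -134/9]
R4 ← R4 − (23/54)·R2: [0, 0, 50/27, -11/27, -5/27, 55/9]
R5 ← R5 + (13/54)·R2: [0, 0, 14/27, -29/27, -23/27, 37/9]
R4 ← R4 + (25/29)·R3: [0, 0, 0, 78/29, 65/29, -195/29]
R5 ← R5 + (7/29)·R3: [0, 0, 0, -6/29, -5/29, 15/29]
R5 ← R5 + (1/13)·R4: [0, 0, 0, 0, 0, 0]
The echelon form has 4 nonzero rows, and every pivot lies in the first 5 columns, so rank(B) = rank([B|b]) = 4.
The system is consistent.
rank = 4 < 5 unknowns, so there are infinitely many solutions.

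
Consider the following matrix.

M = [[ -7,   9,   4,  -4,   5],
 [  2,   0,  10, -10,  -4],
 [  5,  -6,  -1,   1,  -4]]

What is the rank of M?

Row reduce to echelon form.
R2 ← R2 + (2/7)·R1: [0, 18/7, 78/7, -78/7, -18/7]
R3 ← R3 + (5/7)·R1: [0, 3/7, 13/7, -13/7, -3/7]
R3 ← R3 − (1/6)·R2: [0, 0, 0, 0, 0]
Echelon form has 2 nonzero rows, so rank(M) = 2.

2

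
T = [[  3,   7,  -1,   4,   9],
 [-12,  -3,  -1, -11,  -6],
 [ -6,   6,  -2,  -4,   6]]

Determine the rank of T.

Row reduce to echelon form.
R2 ← R2 + (4)·R1: [0, 25, -5, 5, 30]
R3 ← R3 + (2)·R1: [0, 20, -4, 4, 24]
R3 ← R3 − (4/5)·R2: [0, 0, 0, 0, 0]
Echelon form has 2 nonzero rows, so rank(T) = 2.

2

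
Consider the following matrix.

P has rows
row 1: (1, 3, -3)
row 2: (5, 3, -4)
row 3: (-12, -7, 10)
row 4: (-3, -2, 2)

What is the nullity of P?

0

Row reduce to echelon form.
R2 ← R2 − (5)·R1: [0, -12, 11]
R3 ← R3 + (12)·R1: [0, 29, -26]
R4 ← R4 + (3)·R1: [0, 7, -7]
R3 ← R3 + (29/12)·R2: [0, 0, 7/12]
R4 ← R4 + (7/12)·R2: [0, 0, -7/12]
R4 ← R4 + R3: [0, 0, 0]
3 nonzero rows, so rank(P) = 3.
P has 3 columns; by rank–nullity, nullity = 3 − 3 = 0.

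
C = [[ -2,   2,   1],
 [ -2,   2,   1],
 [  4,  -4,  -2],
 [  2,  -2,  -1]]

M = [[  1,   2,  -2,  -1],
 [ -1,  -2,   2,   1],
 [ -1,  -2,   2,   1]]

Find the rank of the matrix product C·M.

First compute CM:
[[ -5, -10,  10,   5],
 [ -5, -10,  10,   5],
 [ 10,  20, -20, -10],
 [  5,  10, -10,  -5]]
Now row reduce the product.
R2 ← R2 − R1: [0, 0, 0, 0]
R3 ← R3 + (2)·R1: [0, 0, 0, 0]
R4 ← R4 + R1: [0, 0, 0, 0]
1 nonzero row, so rank(CM) = 1.

1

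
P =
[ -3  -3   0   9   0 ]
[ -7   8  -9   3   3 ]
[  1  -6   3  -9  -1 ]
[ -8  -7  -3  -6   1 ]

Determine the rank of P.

Row reduce to echelon form.
R2 ← R2 − (7/3)·R1: [0, 15, -9, -18, 3]
R3 ← R3 + (1/3)·R1: [0, -7, 3, -6, -1]
R4 ← R4 − (8/3)·R1: [0, 1, -3, -30, 1]
R3 ← R3 + (7/15)·R2: [0, 0, -6/5, -72/5, 2/5]
R4 ← R4 − (1/15)·R2: [0, 0, -12/5, -144/5, 4/5]
R4 ← R4 − (2)·R3: [0, 0, 0, 0, 0]
Echelon form has 3 nonzero rows, so rank(P) = 3.

3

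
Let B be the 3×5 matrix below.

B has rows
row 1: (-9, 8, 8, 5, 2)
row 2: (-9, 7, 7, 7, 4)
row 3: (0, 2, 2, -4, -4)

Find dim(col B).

Row reduce to echelon form.
R2 ← R2 − R1: [0, -1, -1, 2, 2]
R3 ← R3 + (2)·R2: [0, 0, 0, 0, 0]
Echelon form has 2 nonzero rows, so rank(B) = 2.
The column space has dimension equal to the rank: 2.

2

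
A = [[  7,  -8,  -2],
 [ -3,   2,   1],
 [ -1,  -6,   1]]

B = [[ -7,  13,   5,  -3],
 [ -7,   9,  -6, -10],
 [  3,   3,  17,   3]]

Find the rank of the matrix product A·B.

First compute AB:
[[  1,  13,  49,  53],
 [ 10, -18, -10,  -8],
 [ 52, -64,  48,  66]]
Now row reduce the product.
R2 ← R2 − (10)·R1: [0, -148, -500, -538]
R3 ← R3 − (52)·R1: [0, -740, -2500, -2690]
R3 ← R3 − (5)·R2: [0, 0, 0, 0]
2 nonzero rows, so rank(AB) = 2.

2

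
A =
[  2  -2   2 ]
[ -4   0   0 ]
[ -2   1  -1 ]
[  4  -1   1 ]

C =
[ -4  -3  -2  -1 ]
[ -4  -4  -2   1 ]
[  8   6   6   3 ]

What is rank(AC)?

First compute AC:
[[ 16,  14,  12,   2],
 [ 16,  12,   8,   4],
 [ -4,  -4,  -4,   0],
 [ -4,  -2,   0,  -2]]
Now row reduce the product.
R2 ← R2 − R1: [0, -2, -4, 2]
R3 ← R3 + (1/4)·R1: [0, -1/2, -1, 1/2]
R4 ← R4 + (1/4)·R1: [0, 3/2, 3, -3/2]
R3 ← R3 − (1/4)·R2: [0, 0, 0, 0]
R4 ← R4 + (3/4)·R2: [0, 0, 0, 0]
2 nonzero rows, so rank(AC) = 2.

2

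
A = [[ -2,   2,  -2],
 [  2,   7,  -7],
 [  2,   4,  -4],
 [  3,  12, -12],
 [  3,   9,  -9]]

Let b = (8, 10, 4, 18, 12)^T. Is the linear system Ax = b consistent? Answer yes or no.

yes

Row reduce the augmented matrix [A | b].
R2 ← R2 + R1: [0, 9, -9, 18]
R3 ← R3 + R1: [0, 6, -6, 12]
R4 ← R4 + (3/2)·R1: [0, 15, -15, 30]
R5 ← R5 + (3/2)·R1: [0, 12, -12, 24]
R3 ← R3 − (2/3)·R2: [0, 0, 0, 0]
R4 ← R4 − (5/3)·R2: [0, 0, 0, 0]
R5 ← R5 − (4/3)·R2: [0, 0, 0, 0]
The echelon form has 2 nonzero rows, and every pivot lies in the first 3 columns, so rank(A) = rank([A|b]) = 2.
The system is consistent.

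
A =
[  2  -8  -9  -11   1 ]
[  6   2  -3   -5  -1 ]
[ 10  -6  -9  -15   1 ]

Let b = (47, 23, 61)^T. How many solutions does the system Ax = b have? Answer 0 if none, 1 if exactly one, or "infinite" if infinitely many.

Row reduce the augmented matrix [A | b].
R2 ← R2 − (3)·R1: [0, 26, 24, 28, -4, -118]
R3 ← R3 − (5)·R1: [0, 34, 36, 40, -4, -174]
R3 ← R3 − (17/13)·R2: [0, 0, 60/13, 44/13, 16/13, -256/13]
The echelon form has 3 nonzero rows, and every pivot lies in the first 5 columns, so rank(A) = rank([A|b]) = 3.
The system is consistent.
rank = 3 < 5 unknowns, so there are infinitely many solutions.

infinite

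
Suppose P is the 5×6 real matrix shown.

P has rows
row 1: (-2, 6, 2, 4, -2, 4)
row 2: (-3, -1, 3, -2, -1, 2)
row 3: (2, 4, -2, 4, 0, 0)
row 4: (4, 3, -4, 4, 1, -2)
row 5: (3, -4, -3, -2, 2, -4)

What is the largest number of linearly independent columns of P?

Row reduce to echelon form.
R2 ← R2 − (3/2)·R1: [0, -10, 0, -8, 2, -4]
R3 ← R3 + R1: [0, 10, 0, 8, -2, 4]
R4 ← R4 + (2)·R1: [0, 15, 0, 12, -3, 6]
R5 ← R5 + (3/2)·R1: [0, 5, 0, 4, -1, 2]
R3 ← R3 + R2: [0, 0, 0, 0, 0, 0]
R4 ← R4 + (3/2)·R2: [0, 0, 0, 0, 0, 0]
R5 ← R5 + (1/2)·R2: [0, 0, 0, 0, 0, 0]
Echelon form has 2 nonzero rows, so rank(P) = 2.
The rank gives the maximum number of linearly independent columns: 2.

2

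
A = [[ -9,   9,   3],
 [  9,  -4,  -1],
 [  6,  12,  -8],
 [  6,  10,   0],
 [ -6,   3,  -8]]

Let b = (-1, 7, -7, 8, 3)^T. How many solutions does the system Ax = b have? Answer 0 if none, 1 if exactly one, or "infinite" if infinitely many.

Row reduce the augmented matrix [A | b].
R2 ← R2 + R1: [0, 5, 2, 6]
R3 ← R3 + (2/3)·R1: [0, 18, -6, -23/3]
R4 ← R4 + (2/3)·R1: [0, 16, 2, 22/3]
R5 ← R5 − (2/3)·R1: [0, -3, -10, 11/3]
R3 ← R3 − (18/5)·R2: [0, 0, -66/5, -439/15]
R4 ← R4 − (16/5)·R2: [0, 0, -22/5, -178/15]
R5 ← R5 + (3/5)·R2: [0, 0, -44/5, 109/15]
R4 ← R4 − (1/3)·R3: [0, 0, 0, -19/9]
R5 ← R5 − (2/3)·R3: [0, 0, 0, 241/9]
R5 ← R5 + (241/19)·R4: [0, 0, 0, 0]
The echelon form has 4 nonzero rows; the last pivot sits in the augmented column, so rank(A) = 3 but rank([A|b]) = 4.
Since the ranks differ, the system is inconsistent.
It has no solutions.

0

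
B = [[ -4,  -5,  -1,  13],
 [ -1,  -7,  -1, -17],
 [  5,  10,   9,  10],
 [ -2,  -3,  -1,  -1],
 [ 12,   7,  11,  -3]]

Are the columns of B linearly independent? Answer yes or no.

Row reduce B to echelon form.
R2 ← R2 − (1/4)·R1: [0, -23/4, -3/4, -81/4]
R3 ← R3 + (5/4)·R1: [0, 15/4, 31/4, 105/4]
R4 ← R4 − (1/2)·R1: [0, -1/2, -1/2, -15/2]
R5 ← R5 + (3)·R1: [0, -8, 8, 36]
R3 ← R3 + (15/23)·R2: [0, 0, 167/23, 300/23]
R4 ← R4 − (2/23)·R2: [0, 0, -10/23, -132/23]
R5 ← R5 − (32/23)·R2: [0, 0, 208/23, 1476/23]
R4 ← R4 + (10/167)·R3: [0, 0, 0, -828/167]
R5 ← R5 − (208/167)·R3: [0, 0, 0, 8004/167]
R5 ← R5 + (29/3)·R4: [0, 0, 0, 0]
4 pivots among 4 columns.
Every column is a pivot column, so the columns are linearly independent.

yes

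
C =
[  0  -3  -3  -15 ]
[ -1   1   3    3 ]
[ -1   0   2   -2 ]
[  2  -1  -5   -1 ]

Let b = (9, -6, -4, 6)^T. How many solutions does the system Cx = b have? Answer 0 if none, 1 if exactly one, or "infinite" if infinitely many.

0

Row reduce the augmented matrix [C | b].
Swap R1 ↔ R2
R3 ← R3 − R1: [0, -1, -1, -5, 2]
R4 ← R4 + (2)·R1: [0, 1, 1, 5, -6]
R3 ← R3 − (1/3)·R2: [0, 0, 0, 0, -1]
R4 ← R4 + (1/3)·R2: [0, 0, 0, 0, -3]
R4 ← R4 − (3)·R3: [0, 0, 0, 0, 0]
The echelon form has 3 nonzero rows; the last pivot sits in the augmented column, so rank(C) = 2 but rank([C|b]) = 3.
Since the ranks differ, the system is inconsistent.
It has no solutions.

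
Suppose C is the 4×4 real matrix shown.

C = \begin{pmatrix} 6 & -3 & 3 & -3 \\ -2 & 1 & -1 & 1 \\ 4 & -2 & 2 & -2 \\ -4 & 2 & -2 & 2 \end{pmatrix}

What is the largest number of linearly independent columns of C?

1

Row reduce to echelon form.
R2 ← R2 + (1/3)·R1: [0, 0, 0, 0]
R3 ← R3 − (2/3)·R1: [0, 0, 0, 0]
R4 ← R4 + (2/3)·R1: [0, 0, 0, 0]
Echelon form has 1 nonzero row, so rank(C) = 1.
The rank gives the maximum number of linearly independent columns: 1.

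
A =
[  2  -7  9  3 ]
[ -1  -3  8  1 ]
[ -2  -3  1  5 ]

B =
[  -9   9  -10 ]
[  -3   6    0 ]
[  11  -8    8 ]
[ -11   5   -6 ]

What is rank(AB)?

3

First compute AB:
[[ 69, -81,  34],
 [ 95, -86,  68],
 [-17, -19,  -2]]
Now row reduce the product.
R2 ← R2 − (95/69)·R1: [0, 587/23, 1462/69]
R3 ← R3 + (17/69)·R1: [0, -896/23, 440/69]
R3 ← R3 + (896/587)·R2: [0, 0, 22728/587]
3 nonzero rows, so rank(AB) = 3.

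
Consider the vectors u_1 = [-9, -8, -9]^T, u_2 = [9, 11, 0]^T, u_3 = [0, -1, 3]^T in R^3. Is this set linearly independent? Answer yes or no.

no

Form the matrix with these vectors as rows and row reduce.
R2 ← R2 + R1: [0, 3, -9]
R3 ← R3 + (1/3)·R2: [0, 0, 0]
2 nonzero rows, so the 3 vectors span a space of dimension 2.
Since 2 < 3, the vectors are linearly dependent.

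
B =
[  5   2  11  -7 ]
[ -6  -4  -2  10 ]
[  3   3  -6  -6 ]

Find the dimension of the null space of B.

Row reduce to echelon form.
R2 ← R2 + (6/5)·R1: [0, -8/5, 56/5, 8/5]
R3 ← R3 − (3/5)·R1: [0, 9/5, -63/5, -9/5]
R3 ← R3 + (9/8)·R2: [0, 0, 0, 0]
2 nonzero rows, so rank(B) = 2.
B has 4 columns; by rank–nullity, nullity = 4 − 2 = 2.

2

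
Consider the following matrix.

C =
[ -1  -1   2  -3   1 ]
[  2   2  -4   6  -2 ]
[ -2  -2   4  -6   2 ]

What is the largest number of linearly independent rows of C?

1

Row reduce to echelon form.
R2 ← R2 + (2)·R1: [0, 0, 0, 0, 0]
R3 ← R3 − (2)·R1: [0, 0, 0, 0, 0]
Echelon form has 1 nonzero row, so rank(C) = 1.
The rank gives the maximum number of linearly independent rows: 1.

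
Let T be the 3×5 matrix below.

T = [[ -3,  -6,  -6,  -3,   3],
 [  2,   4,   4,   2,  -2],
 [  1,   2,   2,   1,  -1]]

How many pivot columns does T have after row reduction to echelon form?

1

Row reduce to echelon form.
R2 ← R2 + (2/3)·R1: [0, 0, 0, 0, 0]
R3 ← R3 + (1/3)·R1: [0, 0, 0, 0, 0]
Echelon form has 1 nonzero row, so rank(T) = 1.
Each nonzero row contributes one pivot column: 1 pivot columns.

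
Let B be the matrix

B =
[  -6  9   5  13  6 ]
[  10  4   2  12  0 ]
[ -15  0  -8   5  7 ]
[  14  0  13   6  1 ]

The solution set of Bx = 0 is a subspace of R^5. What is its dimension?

1

Row reduce to echelon form.
R2 ← R2 + (5/3)·R1: [0, 19, 31/3, 101/3, 10]
R3 ← R3 − (5/2)·R1: [0, -45/2, -41/2, -55/2, -8]
R4 ← R4 + (7/3)·R1: [0, 21, 74/3, 109/3, 15]
R3 ← R3 + (45/38)·R2: [0, 0, -157/19, 235/19, 73/19]
R4 ← R4 − (21/19)·R2: [0, 0, 755/57, -50/57, 75/19]
R4 ← R4 + (755/471)·R3: [0, 0, 0, 2975/157, 4760/471]
4 nonzero rows, so rank(B) = 4.
B has 5 columns; by rank–nullity, nullity = 5 − 4 = 1.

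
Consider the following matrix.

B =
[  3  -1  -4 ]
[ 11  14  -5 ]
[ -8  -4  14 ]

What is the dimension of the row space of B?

3

Row reduce to echelon form.
R2 ← R2 − (11/3)·R1: [0, 53/3, 29/3]
R3 ← R3 + (8/3)·R1: [0, -20/3, 10/3]
R3 ← R3 + (20/53)·R2: [0, 0, 370/53]
Echelon form has 3 nonzero rows, so rank(B) = 3.
The row space has dimension equal to the rank: 3.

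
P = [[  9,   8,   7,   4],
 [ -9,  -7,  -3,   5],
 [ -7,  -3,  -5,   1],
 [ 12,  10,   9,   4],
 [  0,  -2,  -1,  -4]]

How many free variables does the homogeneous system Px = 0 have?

Row reduce to echelon form.
R2 ← R2 + R1: [0, 1, 4, 9]
R3 ← R3 + (7/9)·R1: [0, 29/9, 4/9, 37/9]
R4 ← R4 − (4/3)·R1: [0, -2/3, -1/3, -4/3]
R3 ← R3 − (29/9)·R2: [0, 0, -112/9, -224/9]
R4 ← R4 + (2/3)·R2: [0, 0, 7/3, 14/3]
R5 ← R5 + (2)·R2: [0, 0, 7, 14]
R4 ← R4 + (3/16)·R3: [0, 0, 0, 0]
R5 ← R5 + (9/16)·R3: [0, 0, 0, 0]
3 nonzero rows, so rank(P) = 3.
P has 4 columns; by rank–nullity, nullity = 4 − 3 = 1.

1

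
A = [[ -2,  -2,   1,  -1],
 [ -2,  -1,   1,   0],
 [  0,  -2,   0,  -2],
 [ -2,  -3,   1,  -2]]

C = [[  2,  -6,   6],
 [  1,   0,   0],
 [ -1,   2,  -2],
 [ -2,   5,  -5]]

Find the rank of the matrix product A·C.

First compute AC:
[[ -5,   9,  -9],
 [ -6,  14, -14],
 [  2, -10,  10],
 [ -4,   4,  -4]]
Now row reduce the product.
R2 ← R2 − (6/5)·R1: [0, 16/5, -16/5]
R3 ← R3 + (2/5)·R1: [0, -32/5, 32/5]
R4 ← R4 − (4/5)·R1: [0, -16/5, 16/5]
R3 ← R3 + (2)·R2: [0, 0, 0]
R4 ← R4 + R2: [0, 0, 0]
2 nonzero rows, so rank(AC) = 2.

2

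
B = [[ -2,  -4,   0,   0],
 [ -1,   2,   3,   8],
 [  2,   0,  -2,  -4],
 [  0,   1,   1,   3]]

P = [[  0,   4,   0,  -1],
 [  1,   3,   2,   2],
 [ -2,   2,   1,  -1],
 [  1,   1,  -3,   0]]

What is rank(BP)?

First compute BP:
[[ -4, -20,  -8,  -6],
 [  4,  16, -17,   2],
 [  0,   0,  10,   0],
 [  2,   8,  -6,   1]]
Now row reduce the product.
R2 ← R2 + R1: [0, -4, -25, -4]
R4 ← R4 + (1/2)·R1: [0, -2, -10, -2]
R4 ← R4 − (1/2)·R2: [0, 0, 5/2, 0]
R4 ← R4 − (1/4)·R3: [0, 0, 0, 0]
3 nonzero rows, so rank(BP) = 3.

3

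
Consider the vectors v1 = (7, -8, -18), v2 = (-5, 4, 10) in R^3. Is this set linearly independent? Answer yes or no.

Form the matrix with these vectors as rows and row reduce.
R2 ← R2 + (5/7)·R1: [0, -12/7, -20/7]
2 nonzero rows, so the 2 vectors span a space of dimension 2.
Since 2 = 2, the vectors are linearly independent.

yes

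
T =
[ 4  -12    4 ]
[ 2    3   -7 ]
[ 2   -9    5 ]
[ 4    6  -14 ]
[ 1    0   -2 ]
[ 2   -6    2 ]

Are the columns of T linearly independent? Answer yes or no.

no

Row reduce T to echelon form.
R2 ← R2 − (1/2)·R1: [0, 9, -9]
R3 ← R3 − (1/2)·R1: [0, -3, 3]
R4 ← R4 − R1: [0, 18, -18]
R5 ← R5 − (1/4)·R1: [0, 3, -3]
R6 ← R6 − (1/2)·R1: [0, 0, 0]
R3 ← R3 + (1/3)·R2: [0, 0, 0]
R4 ← R4 − (2)·R2: [0, 0, 0]
R5 ← R5 − (1/3)·R2: [0, 0, 0]
2 pivots among 3 columns.
Only 2 < 3 pivot columns, so the columns are linearly dependent.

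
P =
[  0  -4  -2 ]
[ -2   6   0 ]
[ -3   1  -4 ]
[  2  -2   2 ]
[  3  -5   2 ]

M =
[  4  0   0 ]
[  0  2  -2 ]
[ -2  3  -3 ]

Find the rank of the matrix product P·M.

First compute PM:
[[  4, -14,  14],
 [ -8,  12, -12],
 [ -4, -10,  10],
 [  4,   2,  -2],
 [  8,  -4,   4]]
Now row reduce the product.
R2 ← R2 + (2)·R1: [0, -16, 16]
R3 ← R3 + R1: [0, -24, 24]
R4 ← R4 − R1: [0, 16, -16]
R5 ← R5 − (2)·R1: [0, 24, -24]
R3 ← R3 − (3/2)·R2: [0, 0, 0]
R4 ← R4 + R2: [0, 0, 0]
R5 ← R5 + (3/2)·R2: [0, 0, 0]
2 nonzero rows, so rank(PM) = 2.

2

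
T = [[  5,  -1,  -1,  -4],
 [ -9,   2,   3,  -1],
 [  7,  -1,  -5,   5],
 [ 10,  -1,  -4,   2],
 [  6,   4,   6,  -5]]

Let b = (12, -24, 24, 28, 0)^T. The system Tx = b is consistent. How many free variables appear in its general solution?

0

Row reduce the augmented matrix [T | b].
R2 ← R2 + (9/5)·R1: [0, 1/5, 6/5, -41/5, -12/5]
R3 ← R3 − (7/5)·R1: [0, 2/5, -18/5, 53/5, 36/5]
R4 ← R4 − (2)·R1: [0, 1, -2, 10, 4]
R5 ← R5 − (6/5)·R1: [0, 26/5, 36/5, -1/5, -72/5]
R3 ← R3 − (2)·R2: [0, 0, -6, 27, 12]
R4 ← R4 − (5)·R2: [0, 0, -8, 51, 16]
R5 ← R5 − (26)·R2: [0, 0, -24, 213, 48]
R4 ← R4 − (4/3)·R3: [0, 0, 0, 15, 0]
R5 ← R5 − (4)·R3: [0, 0, 0, 105, 0]
R5 ← R5 − (7)·R4: [0, 0, 0, 0, 0]
The echelon form has 4 nonzero rows, and every pivot lies in the first 4 columns, so rank(T) = rank([T|b]) = 4.
The system is consistent.
Free variables = (unknowns) − (rank) = 4 − 4 = 0.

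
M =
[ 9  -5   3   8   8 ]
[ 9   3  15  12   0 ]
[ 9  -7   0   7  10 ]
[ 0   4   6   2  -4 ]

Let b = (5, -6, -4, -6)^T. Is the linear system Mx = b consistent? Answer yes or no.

Row reduce the augmented matrix [M | b].
R2 ← R2 − R1: [0, 8, 12, 4, -8, -11]
R3 ← R3 − R1: [0, -2, -3, -1, 2, -9]
R3 ← R3 + (1/4)·R2: [0, 0, 0, 0, 0, -47/4]
R4 ← R4 − (1/2)·R2: [0, 0, 0, 0, 0, -1/2]
R4 ← R4 − (2/47)·R3: [0, 0, 0, 0, 0, 0]
The echelon form has 3 nonzero rows; the last pivot sits in the augmented column, so rank(M) = 2 but rank([M|b]) = 3.
Since the ranks differ, the system is inconsistent.

no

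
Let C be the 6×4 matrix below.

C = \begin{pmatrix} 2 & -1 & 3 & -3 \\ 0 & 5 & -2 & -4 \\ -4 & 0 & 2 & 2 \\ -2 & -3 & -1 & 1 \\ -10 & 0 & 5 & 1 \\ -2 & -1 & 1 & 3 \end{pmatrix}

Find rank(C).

Row reduce to echelon form.
R3 ← R3 + (2)·R1: [0, -2, 8, -4]
R4 ← R4 + R1: [0, -4, 2, -2]
R5 ← R5 + (5)·R1: [0, -5, 20, -14]
R6 ← R6 + R1: [0, -2, 4, 0]
R3 ← R3 + (2/5)·R2: [0, 0, 36/5, -28/5]
R4 ← R4 + (4/5)·R2: [0, 0, 2/5, -26/5]
R5 ← R5 + R2: [0, 0, 18, -18]
R6 ← R6 + (2/5)·R2: [0, 0, 16/5, -8/5]
R4 ← R4 − (1/18)·R3: [0, 0, 0, -44/9]
R5 ← R5 − (5/2)·R3: [0, 0, 0, -4]
R6 ← R6 − (4/9)·R3: [0, 0, 0, 8/9]
R5 ← R5 − (9/11)·R4: [0, 0, 0, 0]
R6 ← R6 + (2/11)·R4: [0, 0, 0, 0]
Echelon form has 4 nonzero rows, so rank(C) = 4.

4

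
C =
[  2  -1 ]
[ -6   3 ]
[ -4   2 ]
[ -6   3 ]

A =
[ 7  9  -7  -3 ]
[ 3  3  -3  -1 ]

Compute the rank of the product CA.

1

First compute CA:
[[ 11,  15, -11,  -5],
 [-33, -45,  33,  15],
 [-22, -30,  22,  10],
 [-33, -45,  33,  15]]
Now row reduce the product.
R2 ← R2 + (3)·R1: [0, 0, 0, 0]
R3 ← R3 + (2)·R1: [0, 0, 0, 0]
R4 ← R4 + (3)·R1: [0, 0, 0, 0]
1 nonzero row, so rank(CA) = 1.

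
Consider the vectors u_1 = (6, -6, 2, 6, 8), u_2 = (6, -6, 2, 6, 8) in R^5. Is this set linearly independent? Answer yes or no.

Form the matrix with these vectors as rows and row reduce.
R2 ← R2 − R1: [0, 0, 0, 0, 0]
1 nonzero row, so the 2 vectors span a space of dimension 1.
Since 1 < 2, the vectors are linearly dependent.

no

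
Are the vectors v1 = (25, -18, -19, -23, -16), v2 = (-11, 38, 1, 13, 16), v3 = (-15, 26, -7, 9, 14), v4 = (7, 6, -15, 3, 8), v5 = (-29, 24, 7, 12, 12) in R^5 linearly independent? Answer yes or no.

Form the matrix with these vectors as rows and row reduce.
R2 ← R2 + (11/25)·R1: [0, 752/25, -184/25, 72/25, 224/25]
R3 ← R3 + (3/5)·R1: [0, 76/5, -92/5, -24/5, 22/5]
R4 ← R4 − (7/25)·R1: [0, 276/25, -242/25, 236/25, 312/25]
R5 ← R5 + (29/25)·R1: [0, 78/25, -376/25, -367/25, -164/25]
R3 ← R3 − (95/188)·R2: [0, 0, -690/47, -294/47, -6/47]
R4 ← R4 − (69/188)·R2: [0, 0, -328/47, 394/47, 432/47]
R5 ← R5 − (39/376)·R2: [0, 0, -671/47, -704/47, -352/47]
R4 ← R4 − (164/345)·R3: [0, 0, 0, 1306/115, 1064/115]
R5 ← R5 − (671/690)·R3: [0, 0, 0, -1023/115, -847/115]
R5 ← R5 + (1023/1306)·R4: [0, 0, 0, 0, -77/653]
5 nonzero rows, so the 5 vectors span a space of dimension 5.
Since 5 = 5, the vectors are linearly independent.

yes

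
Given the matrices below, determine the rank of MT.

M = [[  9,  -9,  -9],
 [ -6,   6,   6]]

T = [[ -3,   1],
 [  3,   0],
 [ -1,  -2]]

1

First compute MT:
[[-45,  27],
 [ 30, -18]]
Now row reduce the product.
R2 ← R2 + (2/3)·R1: [0, 0]
1 nonzero row, so rank(MT) = 1.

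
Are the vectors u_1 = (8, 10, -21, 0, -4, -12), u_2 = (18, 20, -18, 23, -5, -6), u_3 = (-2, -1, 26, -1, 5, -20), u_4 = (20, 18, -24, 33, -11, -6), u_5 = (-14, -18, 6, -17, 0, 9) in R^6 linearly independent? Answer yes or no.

yes

Form the matrix with these vectors as rows and row reduce.
R2 ← R2 − (9/4)·R1: [0, -5/2, 117/4, 23, 4, 21]
R3 ← R3 + (1/4)·R1: [0, 3/2, 83/4, -1, 4, -23]
R4 ← R4 − (5/2)·R1: [0, -7, 57/2, 33, -1, 24]
R5 ← R5 + (7/4)·R1: [0, -1/2, -123/4, -17, -7, -12]
R3 ← R3 + (3/5)·R2: [0, 0, 383/10, 64/5, 32/5, -52/5]
R4 ← R4 − (14/5)·R2: [0, 0, -267/5, -157/5, -61/5, -174/5]
R5 ← R5 − (1/5)·R2: [0, 0, -183/5, -108/5, -39/5, -81/5]
R4 ← R4 + (534/383)·R3: [0, 0, 0, -5191/383, -1255/383, -18882/383]
R5 ← R5 + (366/383)·R3: [0, 0, 0, -3588/383, -645/383, -10011/383]
R5 ← R5 − (3588/5191)·R4: [0, 0, 0, 0, 3015/5191, 41205/5191]
5 nonzero rows, so the 5 vectors span a space of dimension 5.
Since 5 = 5, the vectors are linearly independent.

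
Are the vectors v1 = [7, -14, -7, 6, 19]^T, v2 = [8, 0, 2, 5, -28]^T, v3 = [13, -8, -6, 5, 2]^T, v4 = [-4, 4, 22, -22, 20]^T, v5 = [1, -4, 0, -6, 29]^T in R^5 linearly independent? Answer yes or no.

yes

Form the matrix with these vectors as rows and row reduce.
R2 ← R2 − (8/7)·R1: [0, 16, 10, -13/7, -348/7]
R3 ← R3 − (13/7)·R1: [0, 18, 7, -43/7, -233/7]
R4 ← R4 + (4/7)·R1: [0, -4, 18, -130/7, 216/7]
R5 ← R5 − (1/7)·R1: [0, -2, 1, -48/7, 184/7]
R3 ← R3 − (9/8)·R2: [0, 0, -17/4, -227/56, 317/14]
R4 ← R4 + (1/4)·R2: [0, 0, 41/2, -533/28, 129/7]
R5 ← R5 + (1/8)·R2: [0, 0, 9/4, -397/56, 281/14]
R4 ← R4 + (82/17)·R3: [0, 0, 0, -656/17, 2170/17]
R5 ← R5 + (9/17)·R3: [0, 0, 0, -157/17, 545/17]
R5 ← R5 − (157/656)·R4: [0, 0, 0, 0, 495/328]
5 nonzero rows, so the 5 vectors span a space of dimension 5.
Since 5 = 5, the vectors are linearly independent.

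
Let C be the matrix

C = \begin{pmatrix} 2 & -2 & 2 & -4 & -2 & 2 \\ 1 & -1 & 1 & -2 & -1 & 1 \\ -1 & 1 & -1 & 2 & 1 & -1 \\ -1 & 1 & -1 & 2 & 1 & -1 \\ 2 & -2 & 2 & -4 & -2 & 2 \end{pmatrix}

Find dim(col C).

1

Row reduce to echelon form.
R2 ← R2 − (1/2)·R1: [0, 0, 0, 0, 0, 0]
R3 ← R3 + (1/2)·R1: [0, 0, 0, 0, 0, 0]
R4 ← R4 + (1/2)·R1: [0, 0, 0, 0, 0, 0]
R5 ← R5 − R1: [0, 0, 0, 0, 0, 0]
Echelon form has 1 nonzero row, so rank(C) = 1.
The column space has dimension equal to the rank: 1.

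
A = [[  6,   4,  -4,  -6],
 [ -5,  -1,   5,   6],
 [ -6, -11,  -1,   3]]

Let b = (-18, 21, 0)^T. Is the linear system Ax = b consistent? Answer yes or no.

yes

Row reduce the augmented matrix [A | b].
R2 ← R2 + (5/6)·R1: [0, 7/3, 5/3, 1, 6]
R3 ← R3 + R1: [0, -7, -5, -3, -18]
R3 ← R3 + (3)·R2: [0, 0, 0, 0, 0]
The echelon form has 2 nonzero rows, and every pivot lies in the first 4 columns, so rank(A) = rank([A|b]) = 2.
The system is consistent.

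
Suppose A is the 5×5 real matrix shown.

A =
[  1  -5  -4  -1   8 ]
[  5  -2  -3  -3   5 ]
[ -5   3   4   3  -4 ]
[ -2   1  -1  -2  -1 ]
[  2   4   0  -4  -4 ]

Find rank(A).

4

Row reduce to echelon form.
R2 ← R2 − (5)·R1: [0, 23, 17, 2, -35]
R3 ← R3 + (5)·R1: [0, -22, -16, -2, 36]
R4 ← R4 + (2)·R1: [0, -9, -9, -4, 15]
R5 ← R5 − (2)·R1: [0, 14, 8, -2, -20]
R3 ← R3 + (22/23)·R2: [0, 0, 6/23, -2/23, 58/23]
R4 ← R4 + (9/23)·R2: [0, 0, -54/23, -74/23, 30/23]
R5 ← R5 − (14/23)·R2: [0, 0, -54/23, -74/23, 30/23]
R4 ← R4 + (9)·R3: [0, 0, 0, -4, 24]
R5 ← R5 + (9)·R3: [0, 0, 0, -4, 24]
R5 ← R5 − R4: [0, 0, 0, 0, 0]
Echelon form has 4 nonzero rows, so rank(A) = 4.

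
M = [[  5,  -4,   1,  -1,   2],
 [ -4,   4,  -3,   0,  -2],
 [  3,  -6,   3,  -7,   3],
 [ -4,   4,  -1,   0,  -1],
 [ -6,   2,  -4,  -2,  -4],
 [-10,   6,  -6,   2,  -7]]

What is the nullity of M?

Row reduce to echelon form.
R2 ← R2 + (4/5)·R1: [0, 4/5, -11/5, -4/5, -2/5]
R3 ← R3 − (3/5)·R1: [0, -18/5, 12/5, -32/5, 9/5]
R4 ← R4 + (4/5)·R1: [0, 4/5, -1/5, -4/5, 3/5]
R5 ← R5 + (6/5)·R1: [0, -14/5, -14/5, -16/5, -8/5]
R6 ← R6 + (2)·R1: [0, -2, -4, 0, -3]
R3 ← R3 + (9/2)·R2: [0, 0, -15/2, -10, 0]
R4 ← R4 − R2: [0, 0, 2, 0, 1]
R5 ← R5 + (7/2)·R2: [0, 0, -21/2, -6, -3]
R6 ← R6 + (5/2)·R2: [0, 0, -19/2, -2, -4]
R4 ← R4 + (4/15)·R3: [0, 0, 0, -8/3, 1]
R5 ← R5 − (7/5)·R3: [0, 0, 0, 8, -3]
R6 ← R6 − (19/15)·R3: [0, 0, 0, 32/3, -4]
R5 ← R5 + (3)·R4: [0, 0, 0, 0, 0]
R6 ← R6 + (4)·R4: [0, 0, 0, 0, 0]
4 nonzero rows, so rank(M) = 4.
M has 5 columns; by rank–nullity, nullity = 5 − 4 = 1.

1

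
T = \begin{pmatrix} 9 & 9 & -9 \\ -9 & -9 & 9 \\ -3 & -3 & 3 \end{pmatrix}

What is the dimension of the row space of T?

Row reduce to echelon form.
R2 ← R2 + R1: [0, 0, 0]
R3 ← R3 + (1/3)·R1: [0, 0, 0]
Echelon form has 1 nonzero row, so rank(T) = 1.
The row space has dimension equal to the rank: 1.

1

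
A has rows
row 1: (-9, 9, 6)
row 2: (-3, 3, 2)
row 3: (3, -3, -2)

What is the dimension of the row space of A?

Row reduce to echelon form.
R2 ← R2 − (1/3)·R1: [0, 0, 0]
R3 ← R3 + (1/3)·R1: [0, 0, 0]
Echelon form has 1 nonzero row, so rank(A) = 1.
The row space has dimension equal to the rank: 1.

1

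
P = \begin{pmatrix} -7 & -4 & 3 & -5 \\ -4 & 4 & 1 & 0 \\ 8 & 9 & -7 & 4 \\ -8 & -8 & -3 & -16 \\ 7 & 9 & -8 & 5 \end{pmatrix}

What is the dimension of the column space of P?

4

Row reduce to echelon form.
R2 ← R2 − (4/7)·R1: [0, 44/7, -5/7, 20/7]
R3 ← R3 + (8/7)·R1: [0, 31/7, -25/7, -12/7]
R4 ← R4 − (8/7)·R1: [0, -24/7, -45/7, -72/7]
R5 ← R5 + R1: [0, 5, -5, 0]
R3 ← R3 − (31/44)·R2: [0, 0, -135/44, -41/11]
R4 ← R4 + (6/11)·R2: [0, 0, -75/11, -96/11]
R5 ← R5 − (35/44)·R2: [0, 0, -195/44, -25/11]
R4 ← R4 − (20/9)·R3: [0, 0, 0, -4/9]
R5 ← R5 − (13/9)·R3: [0, 0, 0, 28/9]
R5 ← R5 + (7)·R4: [0, 0, 0, 0]
Echelon form has 4 nonzero rows, so rank(P) = 4.
The column space has dimension equal to the rank: 4.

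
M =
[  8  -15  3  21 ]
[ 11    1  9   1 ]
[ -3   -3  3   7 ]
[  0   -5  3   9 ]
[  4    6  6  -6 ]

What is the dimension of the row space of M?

Row reduce to echelon form.
R2 ← R2 − (11/8)·R1: [0, 173/8, 39/8, -223/8]
R3 ← R3 + (3/8)·R1: [0, -69/8, 33/8, 119/8]
R5 ← R5 − (1/2)·R1: [0, 27/2, 9/2, -33/2]
R3 ← R3 + (69/173)·R2: [0, 0, 1050/173, 650/173]
R4 ← R4 + (40/173)·R2: [0, 0, 714/173, 442/173]
R5 ← R5 − (108/173)·R2: [0, 0, 252/173, 156/173]
R4 ← R4 − (17/25)·R3: [0, 0, 0, 0]
R5 ← R5 − (6/25)·R3: [0, 0, 0, 0]
Echelon form has 3 nonzero rows, so rank(M) = 3.
The row space has dimension equal to the rank: 3.

3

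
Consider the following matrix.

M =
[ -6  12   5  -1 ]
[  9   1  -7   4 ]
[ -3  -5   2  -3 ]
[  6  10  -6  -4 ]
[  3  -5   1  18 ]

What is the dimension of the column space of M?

3

Row reduce to echelon form.
R2 ← R2 + (3/2)·R1: [0, 19, 1/2, 5/2]
R3 ← R3 − (1/2)·R1: [0, -11, -1/2, -5/2]
R4 ← R4 + R1: [0, 22, -1, -5]
R5 ← R5 + (1/2)·R1: [0, 1, 7/2, 35/2]
R3 ← R3 + (11/19)·R2: [0, 0, -4/19, -20/19]
R4 ← R4 − (22/19)·R2: [0, 0, -30/19, -150/19]
R5 ← R5 − (1/19)·R2: [0, 0, 66/19, 330/19]
R4 ← R4 − (15/2)·R3: [0, 0, 0, 0]
R5 ← R5 + (33/2)·R3: [0, 0, 0, 0]
Echelon form has 3 nonzero rows, so rank(M) = 3.
The column space has dimension equal to the rank: 3.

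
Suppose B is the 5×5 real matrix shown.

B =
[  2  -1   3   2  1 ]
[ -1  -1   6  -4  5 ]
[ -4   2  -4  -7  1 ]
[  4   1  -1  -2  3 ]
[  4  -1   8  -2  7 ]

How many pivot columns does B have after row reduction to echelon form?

Row reduce to echelon form.
R2 ← R2 + (1/2)·R1: [0, -3/2, 15/2, -3, 11/2]
R3 ← R3 + (2)·R1: [0, 0, 2, -3, 3]
R4 ← R4 − (2)·R1: [0, 3, -7, -6, 1]
R5 ← R5 − (2)·R1: [0, 1, 2, -6, 5]
R4 ← R4 + (2)·R2: [0, 0, 8, -12, 12]
R5 ← R5 + (2/3)·R2: [0, 0, 7, -8, 26/3]
R4 ← R4 − (4)·R3: [0, 0, 0, 0, 0]
R5 ← R5 − (7/2)·R3: [0, 0, 0, 5/2, -11/6]
Swap R4 ↔ R5
Echelon form has 4 nonzero rows, so rank(B) = 4.
Each nonzero row contributes one pivot column: 4 pivot columns.

4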